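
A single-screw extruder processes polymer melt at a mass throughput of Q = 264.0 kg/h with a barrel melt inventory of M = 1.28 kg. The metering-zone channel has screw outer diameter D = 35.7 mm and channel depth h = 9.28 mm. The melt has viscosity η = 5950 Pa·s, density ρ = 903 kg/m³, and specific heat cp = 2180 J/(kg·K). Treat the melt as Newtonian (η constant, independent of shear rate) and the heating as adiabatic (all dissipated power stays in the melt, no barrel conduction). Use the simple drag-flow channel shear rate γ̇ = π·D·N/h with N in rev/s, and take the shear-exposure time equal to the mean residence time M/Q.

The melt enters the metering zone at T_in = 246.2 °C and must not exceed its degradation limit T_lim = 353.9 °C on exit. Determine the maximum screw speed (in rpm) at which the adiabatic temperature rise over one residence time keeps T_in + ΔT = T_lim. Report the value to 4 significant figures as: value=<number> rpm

Q_s = Q / 3600 = 264.0 / 3600 = 0.0733333 kg/s
t_res = M / Q_s = 1.28 ÷ 0.0733333 = 17.4545 s
D = 35.7 mm = 0.0357 m;  h = 9.28 mm = 0.00928 m
ΔT_a = T_lim − T_in = 353.9 °C − 246.2 °C = 107.7 K
γ̇_max² = ΔT_a·ρ·cp/(η·t_res) = 107.7·903·2180/(5950·17.4545) = 2041.43 s⁻²
γ̇_max = sqrt(2041.43) = 45.1822 s⁻¹
Solve γ̇ = πDN/h for N: N_max = γ̇_max·h/(π·D) = 45.1822 × 0.00928 / (π × 0.0357) = 3.7385 rev/s = 224.31 rpm

value=224.3 rpm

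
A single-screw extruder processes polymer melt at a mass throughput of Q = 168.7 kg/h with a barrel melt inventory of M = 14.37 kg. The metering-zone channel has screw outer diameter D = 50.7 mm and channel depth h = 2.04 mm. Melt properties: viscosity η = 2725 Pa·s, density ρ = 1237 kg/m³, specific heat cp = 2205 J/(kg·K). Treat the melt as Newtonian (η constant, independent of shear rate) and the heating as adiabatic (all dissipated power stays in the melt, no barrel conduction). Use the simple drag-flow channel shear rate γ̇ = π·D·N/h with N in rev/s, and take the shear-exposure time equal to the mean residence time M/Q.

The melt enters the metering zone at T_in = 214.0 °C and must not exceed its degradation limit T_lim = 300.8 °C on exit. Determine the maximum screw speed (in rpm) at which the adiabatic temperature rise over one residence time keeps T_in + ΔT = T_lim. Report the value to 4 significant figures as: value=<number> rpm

Throughput in SI: Q_s = 168.7 kg/h ÷ 3600 s/h = 0.0468611 kg/s
t_res = M / Q_s = 14.37 ÷ 0.0468611 = 306.651 s
Convert to metres: D = 0.0507 m, h = 0.00204 m
ΔT_a = T_lim − T_in = 300.8 − 214.0 = 86.8 K
γ̇_max² = ΔT_a·ρ·cp / (η·t_res) = [86.8 × 1237 × 2205] / [2725 × 306.651] = 283.327 s⁻²
γ̇_max = sqrt(283.327) = 16.8323 s⁻¹
N_max = γ̇_max·h / (π·D) = 16.8323 · 0.00204 / (π · 0.0507) = 0.215584 rev/s = 12.935 rpm

value=12.94 rpm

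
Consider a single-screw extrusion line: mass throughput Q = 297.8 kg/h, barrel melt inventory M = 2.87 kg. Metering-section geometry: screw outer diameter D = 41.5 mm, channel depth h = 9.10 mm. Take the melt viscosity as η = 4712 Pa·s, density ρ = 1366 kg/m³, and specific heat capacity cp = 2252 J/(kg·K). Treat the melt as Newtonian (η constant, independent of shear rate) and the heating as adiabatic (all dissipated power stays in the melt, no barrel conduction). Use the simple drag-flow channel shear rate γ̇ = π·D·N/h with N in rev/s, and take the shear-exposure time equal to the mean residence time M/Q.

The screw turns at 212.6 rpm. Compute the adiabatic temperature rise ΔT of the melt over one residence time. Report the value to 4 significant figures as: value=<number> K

Q_s = Q / 3600 = 297.8 / 3600 = 0.0827222 kg/s
t_res = M / Q_s = 2.87 / 0.0827222 = 34.6944 s
Geometry in metres: D = 41.5 mm → 0.0415 m, h = 9.10 mm → 0.0091 m; screw speed N = 212.6 rpm = 3.54333 rev/s
γ̇ = π·D·N / h = π · 0.0415 · 3.54333 / 0.0091 = 50.7655 s⁻¹
ΔT = η·γ̇²·t_res / (ρ·cp) = 4712 · (50.7655)² · 34.6944 / (1366 · 2252) = 136.957 K

value=137.0 K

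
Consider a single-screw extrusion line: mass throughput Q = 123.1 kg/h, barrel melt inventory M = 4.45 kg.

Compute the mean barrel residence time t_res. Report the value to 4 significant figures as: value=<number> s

value=130.1 s

Convert throughput: Q = 123.1 kg/h = 123.1/3600 = 0.0341944 kg/s
t_res = M / Q_s = 4.45 ÷ 0.0341944 = 130.138 s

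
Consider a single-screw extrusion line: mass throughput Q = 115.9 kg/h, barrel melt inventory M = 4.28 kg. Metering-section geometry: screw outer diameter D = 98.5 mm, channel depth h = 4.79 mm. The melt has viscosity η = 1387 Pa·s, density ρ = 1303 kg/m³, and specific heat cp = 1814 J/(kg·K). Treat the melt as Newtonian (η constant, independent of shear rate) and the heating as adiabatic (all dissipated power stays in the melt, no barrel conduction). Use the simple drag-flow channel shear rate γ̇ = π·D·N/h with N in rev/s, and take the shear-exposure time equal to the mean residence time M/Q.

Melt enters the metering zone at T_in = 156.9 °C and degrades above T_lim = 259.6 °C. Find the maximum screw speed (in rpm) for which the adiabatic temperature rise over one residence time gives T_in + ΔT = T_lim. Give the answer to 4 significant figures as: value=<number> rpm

Throughput in SI: Q_s = 115.9 kg/h ÷ 3600 s/h = 0.0321944 kg/s
t_res = M / Q_s = 4.28 / 0.0321944 = 132.942 s
Convert to metres: D = 0.0985 m, h = 0.00479 m
Allowable rise: ΔT_a = T_lim − T_in = 259.6 − 156.9 = 102.7 K
γ̇_max² = ΔT_a·ρ·cp / (η·t_res) = [102.7 × 1303 × 1814] / [1387 × 132.942] = 1316.48 s⁻²
γ̇_max = √1316.48 = 36.2833 s⁻¹
Solve γ̇ = πDN/h for N: N_max = γ̇_max·h/(π·D) = 36.2833 × 0.00479 / (π × 0.0985) = 0.561637 rev/s = 33.6982 rpm

value=33.70 rpm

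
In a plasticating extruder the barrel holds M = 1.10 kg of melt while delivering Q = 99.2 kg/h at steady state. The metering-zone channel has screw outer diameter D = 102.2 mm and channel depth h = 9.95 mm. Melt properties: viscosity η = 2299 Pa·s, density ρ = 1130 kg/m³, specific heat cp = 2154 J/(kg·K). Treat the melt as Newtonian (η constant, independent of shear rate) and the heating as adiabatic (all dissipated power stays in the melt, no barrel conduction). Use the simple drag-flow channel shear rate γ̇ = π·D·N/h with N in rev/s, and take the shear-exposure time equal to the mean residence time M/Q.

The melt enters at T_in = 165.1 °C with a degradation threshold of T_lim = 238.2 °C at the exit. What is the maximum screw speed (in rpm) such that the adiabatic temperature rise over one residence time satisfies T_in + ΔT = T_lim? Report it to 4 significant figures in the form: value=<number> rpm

Convert throughput: Q = 99.2 kg/h = 99.2/3600 = 0.0275556 kg/s
t_res = M / Q_s = 1.10 ÷ 0.0275556 = 39.9194 s
D = 102.2 mm = 0.1022 m;  h = 9.95 mm = 0.00995 m
Allowable rise: ΔT_a = T_lim − T_in = 238.2 − 165.1 = 73.1 K
Invert ΔT = ηγ̇²t_res/(ρcp) for γ̇: γ̇_max² = ΔT_a ρ cp / (η t_res) = 73.1·1130·2154 / (2299·39.9194) = 1938.74 s⁻²
γ̇_max = sqrt(1938.74) = 44.0311 s⁻¹
N_max = γ̇_max·h / (π·D) = 44.0311 · 0.00995 / (π · 0.1022) = 1.36453 rev/s = 81.8716 rpm

value=81.87 rpm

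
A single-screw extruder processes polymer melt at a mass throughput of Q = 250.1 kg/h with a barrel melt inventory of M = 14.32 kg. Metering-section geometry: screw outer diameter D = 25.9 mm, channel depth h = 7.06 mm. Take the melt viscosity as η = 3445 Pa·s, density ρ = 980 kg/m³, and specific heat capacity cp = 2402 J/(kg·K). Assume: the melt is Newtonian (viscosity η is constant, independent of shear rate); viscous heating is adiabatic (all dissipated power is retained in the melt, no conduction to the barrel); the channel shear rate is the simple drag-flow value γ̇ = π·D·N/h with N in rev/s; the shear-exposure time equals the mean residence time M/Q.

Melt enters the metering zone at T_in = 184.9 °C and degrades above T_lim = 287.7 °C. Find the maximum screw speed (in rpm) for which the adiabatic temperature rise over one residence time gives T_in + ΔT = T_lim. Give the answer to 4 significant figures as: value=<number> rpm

value=96.10 rpm

Throughput in SI: Q_s = 250.1 kg/h ÷ 3600 s/h = 0.0694722 kg/s
Mean residence time: t_res = M/Q_s = 14.32 kg / 0.0694722 kg/s = 206.126 s
D = 25.9 mm = 0.0259 m;  h = 7.06 mm = 0.00706 m
ΔT_a = T_lim − T_in = 287.7 − 184.9 = 102.8 K
γ̇_max² = ΔT_a·ρ·cp / (η·t_res) = [102.8 × 980 × 2402] / [3445 × 206.126] = 340.778 s⁻²
γ̇_max = sqrt(340.778) = 18.4602 s⁻¹
N_max = γ̇_max h / (πD) = 18.4602·0.00706/(π·0.0259) = 1.60173 rev/s → ×60 = 96.1041 rpm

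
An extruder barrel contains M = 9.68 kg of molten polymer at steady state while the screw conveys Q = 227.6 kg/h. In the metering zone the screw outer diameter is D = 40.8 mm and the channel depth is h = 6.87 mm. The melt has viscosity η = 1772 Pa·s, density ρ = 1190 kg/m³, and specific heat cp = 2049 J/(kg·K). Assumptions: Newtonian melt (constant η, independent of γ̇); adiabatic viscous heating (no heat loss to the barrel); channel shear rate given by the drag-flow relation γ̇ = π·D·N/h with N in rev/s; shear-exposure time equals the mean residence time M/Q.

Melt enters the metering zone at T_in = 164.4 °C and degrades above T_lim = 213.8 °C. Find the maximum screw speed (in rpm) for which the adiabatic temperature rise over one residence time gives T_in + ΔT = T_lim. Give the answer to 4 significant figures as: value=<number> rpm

value=67.76 rpm

Convert throughput: Q = 227.6 kg/h = 227.6/3600 = 0.0632222 kg/s
t_res = M / Q_s = 9.68 ÷ 0.0632222 = 153.111 s
Convert to metres: D = 0.0408 m, h = 0.00687 m
ΔT_a = T_lim − T_in = 213.8 °C − 164.4 °C = 49.4 K
γ̇_max² = ΔT_a·ρ·cp/(η·t_res) = 49.4·1190·2049/(1772·153.111) = 443.963 s⁻²
Take the square root: γ̇_max = √(443.963) = 21.0704 s⁻¹
N_max = γ̇_max·h / (π·D) = 21.0704 · 0.00687 / (π · 0.0408) = 1.12933 rev/s = 67.7597 rpm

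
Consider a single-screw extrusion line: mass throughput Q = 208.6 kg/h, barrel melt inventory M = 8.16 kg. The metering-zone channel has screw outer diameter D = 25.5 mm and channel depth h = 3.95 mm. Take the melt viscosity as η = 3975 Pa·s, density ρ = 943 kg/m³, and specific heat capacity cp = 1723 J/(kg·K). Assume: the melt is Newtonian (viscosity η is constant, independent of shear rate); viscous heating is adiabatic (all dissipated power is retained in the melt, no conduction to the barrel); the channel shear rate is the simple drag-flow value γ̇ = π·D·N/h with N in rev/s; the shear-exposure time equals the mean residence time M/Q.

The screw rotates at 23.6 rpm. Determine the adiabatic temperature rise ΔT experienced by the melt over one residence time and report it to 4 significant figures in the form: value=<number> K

value=21.92 K

Q_s = Q / 3600 = 208.6 / 3600 = 0.0579444 kg/s
Mean residence time: t_res = M/Q_s = 8.16 kg / 0.0579444 kg/s = 140.825 s
D = 25.5 mm = 0.0255 m;  h = 3.95 mm = 0.00395 m;  N = 23.6 rpm / 60 = 0.393333 rev/s
γ̇ = π D N / h = (π)(0.0255)(0.393333) / 0.00395 = 7.97726 s⁻¹
Adiabatic rise: ΔT = η γ̇² t_res / (ρ cp) = 3975·(7.97726)²·140.825 / (943·1723) = 21.9243 K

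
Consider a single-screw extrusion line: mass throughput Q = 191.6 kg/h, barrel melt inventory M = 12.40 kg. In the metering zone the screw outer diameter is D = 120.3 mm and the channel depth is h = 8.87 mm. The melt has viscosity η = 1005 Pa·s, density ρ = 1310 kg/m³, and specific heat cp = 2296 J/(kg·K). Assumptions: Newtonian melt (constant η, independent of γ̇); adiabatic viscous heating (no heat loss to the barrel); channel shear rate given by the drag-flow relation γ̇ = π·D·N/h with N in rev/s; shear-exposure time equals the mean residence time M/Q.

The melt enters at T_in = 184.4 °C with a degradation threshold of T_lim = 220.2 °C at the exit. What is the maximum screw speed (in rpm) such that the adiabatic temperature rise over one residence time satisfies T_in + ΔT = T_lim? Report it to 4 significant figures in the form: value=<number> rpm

value=30.20 rpm

Convert throughput: Q = 191.6 kg/h = 191.6/3600 = 0.0532222 kg/s
t_res = M / Q_s = 12.40 / 0.0532222 = 232.985 s
Geometry in SI: D = 120.3 mm → 0.1203 m, h = 8.87 mm → 0.00887 m
ΔT_a = T_lim − T_in = 220.2 °C − 184.4 °C = 35.8 K
γ̇_max² = ΔT_a·ρ·cp/(η·t_res) = 35.8·1310·2296/(1005·232.985) = 459.866 s⁻²
γ̇_max = sqrt(459.866) = 21.4445 s⁻¹
Solve γ̇ = πDN/h for N: N_max = γ̇_max·h/(π·D) = 21.4445 × 0.00887 / (π × 0.1203) = 0.503296 rev/s = 30.1978 rpm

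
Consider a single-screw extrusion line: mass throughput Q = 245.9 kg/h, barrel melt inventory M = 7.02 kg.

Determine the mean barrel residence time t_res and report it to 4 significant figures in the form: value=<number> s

value=102.8 s

Throughput in SI: Q_s = 245.9 kg/h ÷ 3600 s/h = 0.0683056 kg/s
Mean residence time: t_res = M/Q_s = 7.02 kg / 0.0683056 kg/s = 102.773 s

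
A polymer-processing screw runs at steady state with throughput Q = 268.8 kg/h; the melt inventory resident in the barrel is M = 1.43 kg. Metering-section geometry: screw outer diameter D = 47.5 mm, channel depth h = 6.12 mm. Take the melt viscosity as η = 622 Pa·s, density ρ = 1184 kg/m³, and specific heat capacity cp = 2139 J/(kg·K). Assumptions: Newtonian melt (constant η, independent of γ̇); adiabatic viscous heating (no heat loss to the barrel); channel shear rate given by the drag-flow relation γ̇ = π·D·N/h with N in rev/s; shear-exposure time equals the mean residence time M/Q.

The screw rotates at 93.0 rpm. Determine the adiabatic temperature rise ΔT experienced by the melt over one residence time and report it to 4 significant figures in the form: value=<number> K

Convert throughput: Q = 268.8 kg/h = 268.8/3600 = 0.0746667 kg/s
Mean residence time: t_res = M/Q_s = 1.43 kg / 0.0746667 kg/s = 19.1518 s
Geometry in metres: D = 47.5 mm → 0.0475 m, h = 6.12 mm → 0.00612 m; screw speed N = 93.0 rpm = 1.55 rev/s
γ̇ = π D N / h = (π)(0.0475)(1.55) / 0.00612 = 37.7941 s⁻¹
Adiabatic rise: ΔT = η γ̇² t_res / (ρ cp) = 622·(37.7941)²·19.1518 / (1184·2139) = 6.71869 K

value=6.719 K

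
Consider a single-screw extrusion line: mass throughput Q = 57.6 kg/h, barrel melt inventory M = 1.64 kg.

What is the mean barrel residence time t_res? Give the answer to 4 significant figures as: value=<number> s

value=102.5 s

Q_s = Q / 3600 = 57.6 / 3600 = 0.016 kg/s
t_res = M / Q_s = 1.64 ÷ 0.016 = 102.5 s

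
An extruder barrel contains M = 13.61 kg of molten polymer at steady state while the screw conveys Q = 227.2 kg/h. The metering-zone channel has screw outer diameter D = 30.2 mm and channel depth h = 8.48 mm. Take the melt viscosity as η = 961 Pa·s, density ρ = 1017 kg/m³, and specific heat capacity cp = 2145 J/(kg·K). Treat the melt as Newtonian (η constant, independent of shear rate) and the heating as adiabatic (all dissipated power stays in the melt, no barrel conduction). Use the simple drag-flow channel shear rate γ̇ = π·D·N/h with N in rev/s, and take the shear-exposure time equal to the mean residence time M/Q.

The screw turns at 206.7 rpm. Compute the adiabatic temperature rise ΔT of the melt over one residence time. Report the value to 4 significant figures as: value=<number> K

value=141.1 K

Throughput in SI: Q_s = 227.2 kg/h ÷ 3600 s/h = 0.0631111 kg/s
t_res = M / Q_s = 13.61 / 0.0631111 = 215.651 s
D = 30.2 mm = 0.0302 m;  h = 8.48 mm = 0.00848 m;  N = 206.7 rpm / 60 = 3.445 rev/s
γ̇ = π·D·N / h = π · 0.0302 · 3.445 / 0.00848 = 38.5434 s⁻¹
ΔT = η·γ̇²·t_res / (ρ·cp) = 961 · (38.5434)² · 215.651 / (1017 · 2145) = 141.133 K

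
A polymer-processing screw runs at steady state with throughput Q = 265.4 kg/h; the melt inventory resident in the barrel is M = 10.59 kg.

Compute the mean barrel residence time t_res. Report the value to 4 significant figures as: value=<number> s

Q_s = Q / 3600 = 265.4 / 3600 = 0.0737222 kg/s
t_res = M / Q_s = 10.59 ÷ 0.0737222 = 143.647 s

value=143.6 s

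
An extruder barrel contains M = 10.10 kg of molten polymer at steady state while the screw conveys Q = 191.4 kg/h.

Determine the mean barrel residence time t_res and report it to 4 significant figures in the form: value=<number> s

value=190.0 s

Throughput in SI: Q_s = 191.4 kg/h ÷ 3600 s/h = 0.0531667 kg/s
t_res = M / Q_s = 10.10 / 0.0531667 = 189.969 s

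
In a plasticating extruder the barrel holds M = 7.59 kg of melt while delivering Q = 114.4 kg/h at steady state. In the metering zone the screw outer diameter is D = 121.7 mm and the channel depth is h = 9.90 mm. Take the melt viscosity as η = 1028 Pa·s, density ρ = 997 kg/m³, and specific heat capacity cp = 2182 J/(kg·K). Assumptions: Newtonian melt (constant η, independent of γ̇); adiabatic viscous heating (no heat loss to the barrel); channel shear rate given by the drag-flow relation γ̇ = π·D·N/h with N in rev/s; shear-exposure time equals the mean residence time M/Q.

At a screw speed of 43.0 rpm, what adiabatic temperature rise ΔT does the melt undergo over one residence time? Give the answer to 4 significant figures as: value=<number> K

Q_s = Q / 3600 = 114.4 / 3600 = 0.0317778 kg/s
t_res = M / Q_s = 7.59 ÷ 0.0317778 = 238.846 s
D = 121.7 mm = 0.1217 m;  h = 9.90 mm = 0.0099 m;  N = 43.0 rpm / 60 = 0.716667 rev/s
γ̇ = π·D·N / h = π · 0.1217 · 0.716667 / 0.0099 = 27.6772 s⁻¹
ΔT = η·γ̇²·t_res/(ρ·cp) = [1028 × 27.6772² × 238.846] / [997 × 2182] = 86.4582 K

value=86.46 K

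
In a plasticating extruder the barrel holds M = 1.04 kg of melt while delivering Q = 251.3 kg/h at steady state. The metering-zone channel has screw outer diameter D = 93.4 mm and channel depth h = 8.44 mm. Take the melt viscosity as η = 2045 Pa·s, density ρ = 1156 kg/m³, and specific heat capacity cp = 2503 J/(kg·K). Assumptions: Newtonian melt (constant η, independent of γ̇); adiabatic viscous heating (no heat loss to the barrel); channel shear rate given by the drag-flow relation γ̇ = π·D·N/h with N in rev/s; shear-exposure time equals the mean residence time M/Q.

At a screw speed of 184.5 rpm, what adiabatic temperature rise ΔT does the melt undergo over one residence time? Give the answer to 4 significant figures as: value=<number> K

Convert throughput: Q = 251.3 kg/h = 251.3/3600 = 0.0698056 kg/s
t_res = M / Q_s = 1.04 / 0.0698056 = 14.8985 s
Convert to SI: D = 0.0934 m, h = 0.00844 m, N = 184.5/60 = 3.075 rev/s
γ̇ = π·D·N / h = π · 0.0934 · 3.075 / 0.00844 = 106.905 s⁻¹
Adiabatic rise: ΔT = η γ̇² t_res / (ρ cp) = 2045·(106.905)²·14.8985 / (1156·2503) = 120.342 K

value=120.3 K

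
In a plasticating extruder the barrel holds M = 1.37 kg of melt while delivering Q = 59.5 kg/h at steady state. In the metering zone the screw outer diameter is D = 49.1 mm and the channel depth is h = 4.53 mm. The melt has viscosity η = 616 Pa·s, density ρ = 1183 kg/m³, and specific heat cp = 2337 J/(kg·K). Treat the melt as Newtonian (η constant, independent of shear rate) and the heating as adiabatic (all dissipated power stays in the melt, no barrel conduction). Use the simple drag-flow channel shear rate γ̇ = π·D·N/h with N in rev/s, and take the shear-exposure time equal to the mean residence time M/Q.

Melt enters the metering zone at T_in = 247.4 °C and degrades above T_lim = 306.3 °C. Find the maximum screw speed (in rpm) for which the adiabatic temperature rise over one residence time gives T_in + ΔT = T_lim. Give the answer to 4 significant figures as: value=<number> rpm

value=99.51 rpm

Convert throughput: Q = 59.5 kg/h = 59.5/3600 = 0.0165278 kg/s
Mean residence time: t_res = M/Q_s = 1.37 kg / 0.0165278 kg/s = 82.8908 s
Geometry in SI: D = 49.1 mm → 0.0491 m, h = 4.53 mm → 0.00453 m
ΔT_a = T_lim − T_in = 306.3 − 247.4 = 58.9 K
Invert ΔT = ηγ̇²t_res/(ρcp) for γ̇: γ̇_max² = ΔT_a ρ cp / (η t_res) = 58.9·1183·2337 / (616·82.8908) = 3189.13 s⁻²
γ̇_max = √3189.13 = 56.4724 s⁻¹
N_max = γ̇_max·h / (π·D) = 56.4724 · 0.00453 / (π · 0.0491) = 1.65845 rev/s = 99.5071 rpm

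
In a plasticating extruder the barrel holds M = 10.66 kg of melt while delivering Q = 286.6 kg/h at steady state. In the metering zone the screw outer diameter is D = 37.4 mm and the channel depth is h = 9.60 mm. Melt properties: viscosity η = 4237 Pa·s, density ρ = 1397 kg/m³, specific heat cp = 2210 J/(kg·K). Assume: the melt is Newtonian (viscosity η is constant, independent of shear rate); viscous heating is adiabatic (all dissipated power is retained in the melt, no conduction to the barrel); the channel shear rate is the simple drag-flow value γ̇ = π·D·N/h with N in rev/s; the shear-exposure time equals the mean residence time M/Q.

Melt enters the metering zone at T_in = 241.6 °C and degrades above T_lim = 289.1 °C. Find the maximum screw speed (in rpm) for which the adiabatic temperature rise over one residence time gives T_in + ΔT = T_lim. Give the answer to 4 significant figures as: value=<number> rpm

Throughput in SI: Q_s = 286.6 kg/h ÷ 3600 s/h = 0.0796111 kg/s
t_res = M / Q_s = 10.66 / 0.0796111 = 133.901 s
D = 37.4 mm = 0.0374 m;  h = 9.60 mm = 0.0096 m
ΔT_a = T_lim − T_in = 289.1 − 241.6 = 47.5 K
γ̇_max² = ΔT_a·ρ·cp / (η·t_res) = [47.5 × 1397 × 2210] / [4237 × 133.901] = 258.488 s⁻²
Take the square root: γ̇_max = √(258.488) = 16.0776 s⁻¹
N_max = γ̇_max h / (πD) = 16.0776·0.0096/(π·0.0374) = 1.31362 rev/s → ×60 = 78.8172 rpm

value=78.82 rpm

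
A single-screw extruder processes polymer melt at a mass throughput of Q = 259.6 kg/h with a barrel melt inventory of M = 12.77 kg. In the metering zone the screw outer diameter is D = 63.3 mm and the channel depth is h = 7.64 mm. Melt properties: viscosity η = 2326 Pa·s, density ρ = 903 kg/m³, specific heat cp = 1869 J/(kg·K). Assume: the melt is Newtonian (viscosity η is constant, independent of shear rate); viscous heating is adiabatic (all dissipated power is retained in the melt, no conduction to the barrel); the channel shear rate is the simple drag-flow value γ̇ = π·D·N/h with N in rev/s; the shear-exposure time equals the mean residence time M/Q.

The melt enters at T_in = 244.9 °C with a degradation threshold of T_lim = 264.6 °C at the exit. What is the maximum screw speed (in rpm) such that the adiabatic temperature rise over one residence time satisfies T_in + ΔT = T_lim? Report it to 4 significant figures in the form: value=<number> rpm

Convert throughput: Q = 259.6 kg/h = 259.6/3600 = 0.0721111 kg/s
t_res = M / Q_s = 12.77 / 0.0721111 = 177.088 s
D = 63.3 mm = 0.0633 m;  h = 7.64 mm = 0.00764 m
ΔT_a = T_lim − T_in = 264.6 − 244.9 = 19.7 K
Invert ΔT = ηγ̇²t_res/(ρcp) for γ̇: γ̇_max² = ΔT_a ρ cp / (η t_res) = 19.7·903·1869 / (2326·177.088) = 80.717 s⁻²
γ̇_max = √80.717 = 8.98426 s⁻¹
Solve γ̇ = πDN/h for N: N_max = γ̇_max·h/(π·D) = 8.98426 × 0.00764 / (π × 0.0633) = 0.345161 rev/s = 20.7097 rpm

value=20.71 rpm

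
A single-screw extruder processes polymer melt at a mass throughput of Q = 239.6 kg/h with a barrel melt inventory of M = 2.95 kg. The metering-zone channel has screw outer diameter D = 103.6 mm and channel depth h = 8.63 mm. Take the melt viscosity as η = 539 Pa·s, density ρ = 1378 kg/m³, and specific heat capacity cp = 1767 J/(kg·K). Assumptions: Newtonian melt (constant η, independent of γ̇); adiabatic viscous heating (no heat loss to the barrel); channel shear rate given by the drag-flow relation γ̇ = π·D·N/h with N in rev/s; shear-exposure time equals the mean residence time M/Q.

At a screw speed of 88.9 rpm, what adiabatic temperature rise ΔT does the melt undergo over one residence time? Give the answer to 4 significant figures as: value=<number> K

Convert throughput: Q = 239.6 kg/h = 239.6/3600 = 0.0665556 kg/s
t_res = M / Q_s = 2.95 / 0.0665556 = 44.3239 s
D = 103.6 mm = 0.1036 m;  h = 8.63 mm = 0.00863 m;  N = 88.9 rpm / 60 = 1.48167 rev/s
Shear rate: γ̇ = πDN/h = π·0.1036·1.48167/0.00863 = 55.8791 s⁻¹
ΔT = η·γ̇²·t_res/(ρ·cp) = [539 × 55.8791² × 44.3239] / [1378 × 1767] = 30.6365 K

value=30.64 K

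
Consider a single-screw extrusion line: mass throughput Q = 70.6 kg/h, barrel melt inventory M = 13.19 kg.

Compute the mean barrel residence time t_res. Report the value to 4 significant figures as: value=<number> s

Throughput in SI: Q_s = 70.6 kg/h ÷ 3600 s/h = 0.0196111 kg/s
Mean residence time: t_res = M/Q_s = 13.19 kg / 0.0196111 kg/s = 672.578 s

value=672.6 s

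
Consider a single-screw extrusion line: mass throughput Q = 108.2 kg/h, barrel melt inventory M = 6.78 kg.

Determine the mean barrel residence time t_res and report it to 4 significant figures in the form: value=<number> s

Convert throughput: Q = 108.2 kg/h = 108.2/3600 = 0.0300556 kg/s
t_res = M / Q_s = 6.78 / 0.0300556 = 225.582 s

value=225.6 s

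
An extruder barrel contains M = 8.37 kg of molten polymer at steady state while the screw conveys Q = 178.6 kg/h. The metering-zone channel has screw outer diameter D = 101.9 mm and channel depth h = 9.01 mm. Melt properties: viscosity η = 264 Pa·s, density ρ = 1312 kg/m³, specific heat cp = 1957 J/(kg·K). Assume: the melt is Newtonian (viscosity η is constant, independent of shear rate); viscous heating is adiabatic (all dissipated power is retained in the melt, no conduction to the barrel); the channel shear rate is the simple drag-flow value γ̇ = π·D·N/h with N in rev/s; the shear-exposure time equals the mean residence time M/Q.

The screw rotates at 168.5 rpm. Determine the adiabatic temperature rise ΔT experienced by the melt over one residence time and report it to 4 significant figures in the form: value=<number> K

value=172.7 K

Throughput in SI: Q_s = 178.6 kg/h ÷ 3600 s/h = 0.0496111 kg/s
t_res = M / Q_s = 8.37 ÷ 0.0496111 = 168.712 s
Geometry in metres: D = 101.9 mm → 0.1019 m, h = 9.01 mm → 0.00901 m; screw speed N = 168.5 rpm = 2.80833 rev/s
γ̇ = π D N / h = (π)(0.1019)(2.80833) / 0.00901 = 99.781 s⁻¹
Adiabatic rise: ΔT = η γ̇² t_res / (ρ cp) = 264·(99.781)²·168.712 / (1312·1957) = 172.712 K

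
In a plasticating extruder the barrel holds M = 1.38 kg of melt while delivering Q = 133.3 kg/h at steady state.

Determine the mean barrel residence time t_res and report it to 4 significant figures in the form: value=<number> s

Convert throughput: Q = 133.3 kg/h = 133.3/3600 = 0.0370278 kg/s
Mean residence time: t_res = M/Q_s = 1.38 kg / 0.0370278 kg/s = 37.2693 s

value=37.27 s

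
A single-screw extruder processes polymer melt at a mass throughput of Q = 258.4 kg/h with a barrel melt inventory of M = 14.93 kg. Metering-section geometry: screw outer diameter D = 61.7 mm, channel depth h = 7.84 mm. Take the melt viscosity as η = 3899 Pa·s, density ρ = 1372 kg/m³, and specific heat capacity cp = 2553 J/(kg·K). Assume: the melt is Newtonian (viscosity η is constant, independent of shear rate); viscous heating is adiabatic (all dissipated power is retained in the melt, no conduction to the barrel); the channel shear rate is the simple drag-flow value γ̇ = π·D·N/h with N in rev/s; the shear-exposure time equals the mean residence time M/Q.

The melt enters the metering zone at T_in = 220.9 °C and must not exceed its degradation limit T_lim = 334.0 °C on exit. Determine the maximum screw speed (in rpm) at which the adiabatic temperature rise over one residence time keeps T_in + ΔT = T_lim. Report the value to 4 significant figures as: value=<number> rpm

Throughput in SI: Q_s = 258.4 kg/h ÷ 3600 s/h = 0.0717778 kg/s
Mean residence time: t_res = M/Q_s = 14.93 kg / 0.0717778 kg/s = 208.003 s
Geometry in SI: D = 61.7 mm → 0.0617 m, h = 7.84 mm → 0.00784 m
ΔT_a = T_lim − T_in = 334.0 − 220.9 = 113.1 K
γ̇_max² = ΔT_a·ρ·cp / (η·t_res) = [113.1 × 1372 × 2553] / [3899 × 208.003] = 488.477 s⁻²
Take the square root: γ̇_max = √(488.477) = 22.1015 s⁻¹
N_max = γ̇_max h / (πD) = 22.1015·0.00784/(π·0.0617) = 0.89393 rev/s → ×60 = 53.6358 rpm

value=53.64 rpm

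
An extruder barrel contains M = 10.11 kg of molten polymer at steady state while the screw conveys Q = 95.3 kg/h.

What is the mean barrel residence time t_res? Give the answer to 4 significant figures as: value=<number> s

value=381.9 s

Q_s = Q / 3600 = 95.3 / 3600 = 0.0264722 kg/s
Mean residence time: t_res = M/Q_s = 10.11 kg / 0.0264722 kg/s = 381.91 s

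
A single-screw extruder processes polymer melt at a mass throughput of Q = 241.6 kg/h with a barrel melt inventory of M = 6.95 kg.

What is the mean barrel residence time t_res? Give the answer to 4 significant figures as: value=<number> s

value=103.6 s

Q_s = Q / 3600 = 241.6 / 3600 = 0.0671111 kg/s
t_res = M / Q_s = 6.95 / 0.0671111 = 103.56 s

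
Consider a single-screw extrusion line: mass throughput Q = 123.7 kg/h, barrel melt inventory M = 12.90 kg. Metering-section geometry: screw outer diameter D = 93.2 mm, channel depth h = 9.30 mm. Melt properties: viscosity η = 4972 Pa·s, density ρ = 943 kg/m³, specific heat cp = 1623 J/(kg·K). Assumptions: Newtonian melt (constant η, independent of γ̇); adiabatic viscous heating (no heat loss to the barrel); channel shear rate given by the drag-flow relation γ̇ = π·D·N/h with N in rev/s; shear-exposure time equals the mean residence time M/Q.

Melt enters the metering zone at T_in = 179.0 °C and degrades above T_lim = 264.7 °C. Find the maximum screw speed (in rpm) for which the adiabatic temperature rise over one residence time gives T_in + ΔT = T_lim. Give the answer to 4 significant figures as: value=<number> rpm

Throughput in SI: Q_s = 123.7 kg/h ÷ 3600 s/h = 0.0343611 kg/s
Mean residence time: t_res = M/Q_s = 12.90 kg / 0.0343611 kg/s = 375.424 s
D = 93.2 mm = 0.0932 m;  h = 9.30 mm = 0.0093 m
Allowable rise: ΔT_a = T_lim − T_in = 264.7 − 179.0 = 85.7 K
Invert ΔT = ηγ̇²t_res/(ρcp) for γ̇: γ̇_max² = ΔT_a ρ cp / (η t_res) = 85.7·943·1623 / (4972·375.424) = 70.268 s⁻²
Take the square root: γ̇_max = √(70.268) = 8.3826 s⁻¹
N_max = γ̇_max·h / (π·D) = 8.3826 · 0.0093 / (π · 0.0932) = 0.266254 rev/s = 15.9752 rpm

value=15.98 rpm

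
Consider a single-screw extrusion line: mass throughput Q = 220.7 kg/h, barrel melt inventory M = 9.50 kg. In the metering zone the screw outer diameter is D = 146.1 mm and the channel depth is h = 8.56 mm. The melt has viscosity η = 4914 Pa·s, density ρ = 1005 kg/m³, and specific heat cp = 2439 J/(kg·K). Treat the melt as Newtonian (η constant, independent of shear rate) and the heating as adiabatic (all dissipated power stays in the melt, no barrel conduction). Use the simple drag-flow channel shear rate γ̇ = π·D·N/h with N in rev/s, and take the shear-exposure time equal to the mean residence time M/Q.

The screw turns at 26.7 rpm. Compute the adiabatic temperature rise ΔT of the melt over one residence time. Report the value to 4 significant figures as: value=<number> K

value=176.9 K

Throughput in SI: Q_s = 220.7 kg/h ÷ 3600 s/h = 0.0613056 kg/s
t_res = M / Q_s = 9.50 ÷ 0.0613056 = 154.961 s
Convert to SI: D = 0.1461 m, h = 0.00856 m, N = 26.7/60 = 0.445 rev/s
Shear rate: γ̇ = πDN/h = π·0.1461·0.445/0.00856 = 23.8609 s⁻¹
Adiabatic rise: ΔT = η γ̇² t_res / (ρ cp) = 4914·(23.8609)²·154.961 / (1005·2439) = 176.87 K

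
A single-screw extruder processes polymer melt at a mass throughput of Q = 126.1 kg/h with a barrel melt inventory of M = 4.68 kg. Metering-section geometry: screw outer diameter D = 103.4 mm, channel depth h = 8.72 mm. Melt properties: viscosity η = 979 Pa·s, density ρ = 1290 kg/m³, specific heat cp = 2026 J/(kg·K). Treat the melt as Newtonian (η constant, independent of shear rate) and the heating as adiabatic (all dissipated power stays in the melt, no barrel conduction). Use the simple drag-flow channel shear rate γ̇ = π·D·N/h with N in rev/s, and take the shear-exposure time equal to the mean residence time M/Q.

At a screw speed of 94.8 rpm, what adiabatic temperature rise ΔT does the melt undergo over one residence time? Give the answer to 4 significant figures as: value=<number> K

Throughput in SI: Q_s = 126.1 kg/h ÷ 3600 s/h = 0.0350278 kg/s
Mean residence time: t_res = M/Q_s = 4.68 kg / 0.0350278 kg/s = 133.608 s
Geometry in metres: D = 103.4 mm → 0.1034 m, h = 8.72 mm → 0.00872 m; screw speed N = 94.8 rpm = 1.58 rev/s
Shear rate: γ̇ = πDN/h = π·0.1034·1.58/0.00872 = 58.8587 s⁻¹
ΔT = η·γ̇²·t_res/(ρ·cp) = [979 × 58.8587² × 133.608] / [1290 × 2026] = 173.384 K

value=173.4 K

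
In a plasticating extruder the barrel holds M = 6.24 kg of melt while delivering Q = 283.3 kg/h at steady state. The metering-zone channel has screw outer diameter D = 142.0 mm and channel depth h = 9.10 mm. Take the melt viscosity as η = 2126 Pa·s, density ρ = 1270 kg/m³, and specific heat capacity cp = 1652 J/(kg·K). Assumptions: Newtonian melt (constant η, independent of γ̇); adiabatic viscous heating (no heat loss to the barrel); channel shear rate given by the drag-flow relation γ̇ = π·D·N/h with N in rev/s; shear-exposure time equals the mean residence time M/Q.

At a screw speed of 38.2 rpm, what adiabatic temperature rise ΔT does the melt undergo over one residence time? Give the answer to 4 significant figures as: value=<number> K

Throughput in SI: Q_s = 283.3 kg/h ÷ 3600 s/h = 0.0786944 kg/s
Mean residence time: t_res = M/Q_s = 6.24 kg / 0.0786944 kg/s = 79.294 s
Geometry in metres: D = 142.0 mm → 0.142 m, h = 9.10 mm → 0.0091 m; screw speed N = 38.2 rpm = 0.636667 rev/s
γ̇ = π·D·N / h = π · 0.142 · 0.636667 / 0.0091 = 31.2111 s⁻¹
ΔT = η·γ̇²·t_res / (ρ·cp) = 2126 · (31.2111)² · 79.294 / (1270 · 1652) = 78.2723 K

value=78.27 K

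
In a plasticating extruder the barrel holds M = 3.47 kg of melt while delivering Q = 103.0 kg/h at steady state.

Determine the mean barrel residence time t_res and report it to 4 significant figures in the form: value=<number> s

Q_s = Q / 3600 = 103.0 / 3600 = 0.0286111 kg/s
t_res = M / Q_s = 3.47 ÷ 0.0286111 = 121.282 s

value=121.3 s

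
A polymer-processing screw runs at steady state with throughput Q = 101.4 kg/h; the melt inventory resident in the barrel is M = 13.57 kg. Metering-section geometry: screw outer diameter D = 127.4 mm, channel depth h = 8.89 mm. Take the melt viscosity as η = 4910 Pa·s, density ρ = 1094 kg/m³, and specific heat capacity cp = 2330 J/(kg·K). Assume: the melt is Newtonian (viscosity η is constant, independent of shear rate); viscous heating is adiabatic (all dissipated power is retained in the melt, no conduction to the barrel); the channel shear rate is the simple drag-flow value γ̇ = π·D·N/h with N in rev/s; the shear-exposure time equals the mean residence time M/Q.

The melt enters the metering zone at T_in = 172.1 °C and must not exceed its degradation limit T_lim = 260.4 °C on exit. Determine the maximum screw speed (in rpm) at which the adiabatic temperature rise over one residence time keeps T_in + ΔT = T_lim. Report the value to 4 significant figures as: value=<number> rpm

Throughput in SI: Q_s = 101.4 kg/h ÷ 3600 s/h = 0.0281667 kg/s
t_res = M / Q_s = 13.57 ÷ 0.0281667 = 481.775 s
Convert to metres: D = 0.1274 m, h = 0.00889 m
ΔT_a = T_lim − T_in = 260.4 − 172.1 = 88.3 K
γ̇_max² = ΔT_a·ρ·cp/(η·t_res) = 88.3·1094·2330/(4910·481.775) = 95.1498 s⁻²
γ̇_max = sqrt(95.1498) = 9.75448 s⁻¹
N_max = γ̇_max h / (πD) = 9.75448·0.00889/(π·0.1274) = 0.216664 rev/s → ×60 = 12.9998 rpm

value=13.00 rpm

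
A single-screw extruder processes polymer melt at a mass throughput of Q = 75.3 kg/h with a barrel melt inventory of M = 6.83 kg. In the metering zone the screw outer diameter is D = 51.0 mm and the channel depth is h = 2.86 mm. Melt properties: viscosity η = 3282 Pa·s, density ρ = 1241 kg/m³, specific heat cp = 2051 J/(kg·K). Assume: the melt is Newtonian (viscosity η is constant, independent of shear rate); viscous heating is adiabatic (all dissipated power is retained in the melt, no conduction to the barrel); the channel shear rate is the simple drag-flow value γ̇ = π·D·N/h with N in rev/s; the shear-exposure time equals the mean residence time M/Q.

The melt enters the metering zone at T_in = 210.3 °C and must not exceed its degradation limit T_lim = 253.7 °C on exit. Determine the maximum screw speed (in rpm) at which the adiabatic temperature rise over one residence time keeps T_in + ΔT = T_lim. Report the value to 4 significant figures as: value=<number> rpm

value=10.87 rpm

Convert throughput: Q = 75.3 kg/h = 75.3/3600 = 0.0209167 kg/s
t_res = M / Q_s = 6.83 / 0.0209167 = 326.534 s
D = 51.0 mm = 0.051 m;  h = 2.86 mm = 0.00286 m
ΔT_a = T_lim − T_in = 253.7 °C − 210.3 °C = 43.4 K
γ̇_max² = ΔT_a·ρ·cp / (η·t_res) = [43.4 × 1241 × 2051] / [3282 × 326.534] = 103.077 s⁻²
γ̇_max = sqrt(103.077) = 10.1527 s⁻¹
N_max = γ̇_max·h / (π·D) = 10.1527 · 0.00286 / (π · 0.051) = 0.181228 rev/s = 10.8737 rpm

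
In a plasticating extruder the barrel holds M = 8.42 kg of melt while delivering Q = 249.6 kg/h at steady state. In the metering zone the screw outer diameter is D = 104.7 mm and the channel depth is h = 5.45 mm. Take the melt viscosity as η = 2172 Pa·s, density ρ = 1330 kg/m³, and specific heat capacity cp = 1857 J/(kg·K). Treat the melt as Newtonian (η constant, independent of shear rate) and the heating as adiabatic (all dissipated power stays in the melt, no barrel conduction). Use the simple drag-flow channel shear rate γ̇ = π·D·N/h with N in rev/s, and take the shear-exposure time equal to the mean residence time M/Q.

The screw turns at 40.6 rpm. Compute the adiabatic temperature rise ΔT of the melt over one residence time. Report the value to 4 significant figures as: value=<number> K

value=178.1 K

Convert throughput: Q = 249.6 kg/h = 249.6/3600 = 0.0693333 kg/s
Mean residence time: t_res = M/Q_s = 8.42 kg / 0.0693333 kg/s = 121.442 s
Convert to SI: D = 0.1047 m, h = 0.00545 m, N = 40.6/60 = 0.676667 rev/s
γ̇ = π D N / h = (π)(0.1047)(0.676667) / 0.00545 = 40.839 s⁻¹
ΔT = η·γ̇²·t_res/(ρ·cp) = [2172 × 40.839² × 121.442] / [1330 × 1857] = 178.121 K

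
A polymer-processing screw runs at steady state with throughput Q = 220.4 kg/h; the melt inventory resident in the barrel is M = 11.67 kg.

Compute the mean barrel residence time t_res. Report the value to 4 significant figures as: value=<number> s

value=190.6 s

Throughput in SI: Q_s = 220.4 kg/h ÷ 3600 s/h = 0.0612222 kg/s
Mean residence time: t_res = M/Q_s = 11.67 kg / 0.0612222 kg/s = 190.617 s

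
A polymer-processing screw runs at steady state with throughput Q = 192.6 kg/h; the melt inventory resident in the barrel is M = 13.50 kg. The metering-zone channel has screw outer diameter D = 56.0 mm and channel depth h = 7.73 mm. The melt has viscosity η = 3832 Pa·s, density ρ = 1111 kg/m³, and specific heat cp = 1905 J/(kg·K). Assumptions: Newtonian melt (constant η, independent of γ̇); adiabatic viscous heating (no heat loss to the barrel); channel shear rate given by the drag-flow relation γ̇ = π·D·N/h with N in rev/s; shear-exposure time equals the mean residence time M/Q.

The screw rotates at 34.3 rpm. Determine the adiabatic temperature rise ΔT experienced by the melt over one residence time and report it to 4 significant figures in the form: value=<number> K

value=77.34 K

Convert throughput: Q = 192.6 kg/h = 192.6/3600 = 0.0535 kg/s
Mean residence time: t_res = M/Q_s = 13.50 kg / 0.0535 kg/s = 252.336 s
Convert to SI: D = 0.056 m, h = 0.00773 m, N = 34.3/60 = 0.571667 rev/s
Shear rate: γ̇ = πDN/h = π·0.056·0.571667/0.00773 = 13.0107 s⁻¹
ΔT = η·γ̇²·t_res/(ρ·cp) = [3832 × 13.0107² × 252.336] / [1111 × 1905] = 77.3391 K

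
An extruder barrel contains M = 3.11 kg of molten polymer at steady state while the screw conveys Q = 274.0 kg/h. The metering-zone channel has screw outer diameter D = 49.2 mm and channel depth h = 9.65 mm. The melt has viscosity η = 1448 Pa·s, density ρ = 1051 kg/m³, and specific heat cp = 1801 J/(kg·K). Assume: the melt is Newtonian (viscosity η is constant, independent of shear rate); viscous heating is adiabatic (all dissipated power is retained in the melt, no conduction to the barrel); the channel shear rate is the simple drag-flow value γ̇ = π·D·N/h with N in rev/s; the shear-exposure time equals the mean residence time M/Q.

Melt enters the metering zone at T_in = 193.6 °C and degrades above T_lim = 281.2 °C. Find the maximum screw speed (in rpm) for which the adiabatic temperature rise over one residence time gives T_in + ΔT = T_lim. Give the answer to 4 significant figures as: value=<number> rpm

value=198.3 rpm

Convert throughput: Q = 274.0 kg/h = 274.0/3600 = 0.0761111 kg/s
t_res = M / Q_s = 3.11 ÷ 0.0761111 = 40.8613 s
Geometry in SI: D = 49.2 mm → 0.0492 m, h = 9.65 mm → 0.00965 m
Allowable rise: ΔT_a = T_lim − T_in = 281.2 − 193.6 = 87.6 K
γ̇_max² = ΔT_a·ρ·cp/(η·t_res) = 87.6·1051·1801/(1448·40.8613) = 2802.46 s⁻²
γ̇_max = √2802.46 = 52.9383 s⁻¹
N_max = γ̇_max h / (πD) = 52.9383·0.00965/(π·0.0492) = 3.30508 rev/s → ×60 = 198.305 rpm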